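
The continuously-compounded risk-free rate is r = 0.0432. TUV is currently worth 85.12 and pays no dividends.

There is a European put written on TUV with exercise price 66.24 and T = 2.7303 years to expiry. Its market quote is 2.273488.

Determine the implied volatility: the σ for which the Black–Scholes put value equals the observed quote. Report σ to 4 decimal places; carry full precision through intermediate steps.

sigma = 0.2275

At σ = 0.2275 the Black–Scholes value reproduces the quote:
σ√T = 0.2275·√2.7303 = 0.375912
d₁ = (ln(S/K) + (r+σ²/2)T) / (σ√T) = (ln(85.12/66.24) + (0.0432+0.2275²/2)·2.7303) / 0.375912 = (0.250778 + 0.188604) / 0.375912 = 1.168840
d₂ = d₁ − σ√T = 1.168840 − 0.375912 = 0.792928
e^{−rT} = 0.888741
N(−d₁) = 0.121234,  N(−d₂) = 0.213910
V = K·e^{−rT}·N(−d₂) − S·N(−d₁) = 12.592924 − 10.319436 = 2.273488 (the quoted price), and the Black–Scholes price is strictly increasing in σ, so σ is unique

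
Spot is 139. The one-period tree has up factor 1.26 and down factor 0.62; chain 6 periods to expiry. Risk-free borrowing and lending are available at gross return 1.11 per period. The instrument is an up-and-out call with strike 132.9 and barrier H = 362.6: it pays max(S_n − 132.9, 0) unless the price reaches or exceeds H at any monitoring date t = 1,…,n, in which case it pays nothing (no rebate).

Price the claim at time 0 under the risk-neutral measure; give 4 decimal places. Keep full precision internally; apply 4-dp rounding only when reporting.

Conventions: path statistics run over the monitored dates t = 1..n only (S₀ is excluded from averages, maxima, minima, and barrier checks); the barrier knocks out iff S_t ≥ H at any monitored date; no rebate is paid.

With p* = (R−d)/(u−d) = 0.7656, sum probability × payoff across the paths and divide by R^6.
Enumerate all 2^6 = 64 price paths (U = up ×1.26, D = down ×0.62); each path with k up-moves has probability p*^k·(1−p*)^(6−k).
DDDDDD: M=86.1800, payoff=0.0000, prob=0.000166
UDDDDD: M=175.1400, payoff=0.0000, prob=0.000541
DUDDDD: M=108.5868, payoff=0.0000, prob=0.000541
UUDDDD: M=220.6764, payoff=0.0000, prob=0.001769
DDUDDD: M=86.1800, payoff=0.0000, prob=0.000541
UDUDDD: M=175.1400, payoff=0.0000, prob=0.001769
DUUDDD: M=136.8194, payoff=0.0000, prob=0.001769
UUUDDD: M=278.0523, payoff=0.0000, prob=0.005778
DDDUDD: M=86.1800, payoff=0.0000, prob=0.000541
UDDUDD: M=175.1400, payoff=0.0000, prob=0.001769
DUDUDD: M=108.5868, payoff=0.0000, prob=0.001769
UUDUDD: M=220.6764, payoff=0.0000, prob=0.005778
DDUUDD: M=86.1800, payoff=0.0000, prob=0.001769
UDUUDD: M=175.1400, payoff=0.0000, prob=0.005778
DUUUDD: M=172.3924, payoff=0.0000, prob=0.005778
UUUUDD: M=350.3459, payoff=1.7729, prob=0.018875
DDDDUD: M=86.1800, payoff=0.0000, prob=0.000541
UDDDUD: M=175.1400, payoff=0.0000, prob=0.001769
DUDDUD: M=108.5868, payoff=0.0000, prob=0.001769
UUDDUD: M=220.6764, payoff=0.0000, prob=0.005778
DDUDUD: M=86.1800, payoff=0.0000, prob=0.001769
UDUDUD: M=175.1400, payoff=0.0000, prob=0.005778
DUUDUD: M=136.8194, payoff=0.0000, prob=0.005778
UUUDUD: M=278.0523, payoff=1.7729, prob=0.018875
DDDUUD: M=86.1800, payoff=0.0000, prob=0.001769
UDDUUD: M=175.1400, payoff=0.0000, prob=0.005778
DUDUUD: M=108.5868, payoff=0.0000, prob=0.005778
UUDUUD: M=220.6764, payoff=1.7729, prob=0.018875
DDUUUD: M=106.8833, payoff=0.0000, prob=0.005778
UDUUUD: M=217.2144, payoff=1.7729, prob=0.018875
DUUUUD: M=217.2144, payoff=1.7729, prob=0.018875
UUUUUD: M=441.4358, payoff=0.0000, prob=0.061658
DDDDDU: M=86.1800, payoff=0.0000, prob=0.000541
UDDDDU: M=175.1400, payoff=0.0000, prob=0.001769
DUDDDU: M=108.5868, payoff=0.0000, prob=0.001769
UUDDDU: M=220.6764, payoff=0.0000, prob=0.005778
DDUDDU: M=86.1800, payoff=0.0000, prob=0.001769
UDUDDU: M=175.1400, payoff=0.0000, prob=0.005778
DUUDDU: M=136.8194, payoff=0.0000, prob=0.005778
UUUDDU: M=278.0523, payoff=1.7729, prob=0.018875
DDDUDU: M=86.1800, payoff=0.0000, prob=0.001769
UDDUDU: M=175.1400, payoff=0.0000, prob=0.005778
DUDUDU: M=108.5868, payoff=0.0000, prob=0.005778
UUDUDU: M=220.6764, payoff=1.7729, prob=0.018875
DDUUDU: M=86.1800, payoff=0.0000, prob=0.005778
UDUUDU: M=175.1400, payoff=1.7729, prob=0.018875
DUUUDU: M=172.3924, payoff=1.7729, prob=0.018875
UUUUDU: M=350.3459, payoff=140.7902, prob=0.061658
DDDDUU: M=86.1800, payoff=0.0000, prob=0.001769
UDDDUU: M=175.1400, payoff=0.0000, prob=0.005778
DUDDUU: M=108.5868, payoff=0.0000, prob=0.005778
UUDDUU: M=220.6764, payoff=1.7729, prob=0.018875
DDUDUU: M=86.1800, payoff=0.0000, prob=0.005778
UDUDUU: M=175.1400, payoff=1.7729, prob=0.018875
DUUDUU: M=136.8194, payoff=1.7729, prob=0.018875
UUUDUU: M=278.0523, payoff=140.7902, prob=0.061658
DDDUUU: M=86.1800, payoff=0.0000, prob=0.005778
UDDUUU: M=175.1400, payoff=1.7729, prob=0.018875
DUDUUU: M=134.6729, payoff=1.7729, prob=0.018875
UUDUUU: M=273.6902, payoff=140.7902, prob=0.061658
DDUUUU: M=134.6729, payoff=1.7729, prob=0.018875
UDUUUU: M=273.6902, payoff=140.7902, prob=0.061658
DUUUUU: M=273.6902, payoff=140.7902, prob=0.061658
UUUUUU: M=556.2091, payoff=0.0000, prob=0.201417
Price = Σ prob·payoff / R^6 = 43.906408 / 1.870415 = 23.4742

price = 23.4742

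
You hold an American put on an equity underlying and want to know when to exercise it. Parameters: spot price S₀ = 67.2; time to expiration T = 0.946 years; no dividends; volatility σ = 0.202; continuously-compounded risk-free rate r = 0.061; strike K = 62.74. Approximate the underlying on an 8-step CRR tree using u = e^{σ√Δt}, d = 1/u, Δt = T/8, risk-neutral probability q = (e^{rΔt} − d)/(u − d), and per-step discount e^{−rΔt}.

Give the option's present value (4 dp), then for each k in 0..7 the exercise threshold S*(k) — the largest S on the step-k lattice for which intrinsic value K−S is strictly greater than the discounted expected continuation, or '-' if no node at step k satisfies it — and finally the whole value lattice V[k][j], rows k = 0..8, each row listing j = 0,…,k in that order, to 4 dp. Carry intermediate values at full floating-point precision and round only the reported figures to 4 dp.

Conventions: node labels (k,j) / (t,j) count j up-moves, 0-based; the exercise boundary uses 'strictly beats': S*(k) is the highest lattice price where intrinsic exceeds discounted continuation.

Δt=0.11825  u=1.07193  d=0.93289  q=0.53471  discount=0.99281
step 8 (expiry): payoffs max(K−S,0) = 24.1894 18.4439 11.8421 4.2563 0.0000 0.0000 0.0000 0.0000 0.0000
step 7: (k=7,j=0): S=41.3236, K−S=21.4164, hold=20.9655 ⇒ V=21.4164 exercise | (k=7,j=1): S=47.4824, K−S=15.2576, hold=14.8066 ⇒ V=15.2576 exercise | (k=7,j=2): S=54.5591, K−S=8.1809, hold=7.7299 ⇒ V=8.1809 exercise | (k=7,j=3): S=62.6905, K−S=0.0495, hold=1.9662 ⇒ V=1.9662 continue | (k=7,j=4): S=72.0338, K−S=0.0000, hold=0.0000 ⇒ V=0.0000 continue | (k=7,j=5): S=82.7697, K−S=0.0000, hold=0.0000 ⇒ V=0.0000 continue | (k=7,j=6): S=95.1055, K−S=0.0000, hold=0.0000 ⇒ V=0.0000 continue | (k=7,j=7): S=109.2799, K−S=0.0000, hold=0.0000 ⇒ V=0.0000 continue  boundary S*=54.5591
step 6: (k=6,j=0): S=44.2961, K−S=18.4439, hold=17.9930 ⇒ V=18.4439 exercise | (k=6,j=1): S=50.8979, K−S=11.8421, hold=11.3911 ⇒ V=11.8421 exercise | (k=6,j=2): S=58.4837, K−S=4.2563, hold=4.8229 ⇒ V=4.8229 continue | (k=6,j=3): S=67.2000, K−S=0.0000, hold=0.9083 ⇒ V=0.9083 continue | (k=6,j=4): S=77.2154, K−S=0.0000, hold=0.0000 ⇒ V=0.0000 continue | (k=6,j=5): S=88.7235, K−S=0.0000, hold=0.0000 ⇒ V=0.0000 continue | (k=6,j=6): S=101.9467, K−S=0.0000, hold=0.0000 ⇒ V=0.0000 continue  boundary S*=50.8979
step 5: (k=5,j=0): S=47.4824, K−S=15.2576, hold=14.8066 ⇒ V=15.2576 exercise | (k=5,j=1): S=54.5591, K−S=8.1809, hold=8.0307 ⇒ V=8.1809 exercise | (k=5,j=2): S=62.6905, K−S=0.0495, hold=2.7101 ⇒ V=2.7101 continue | (k=5,j=3): S=72.0338, K−S=0.0000, hold=0.4196 ⇒ V=0.4196 continue | (k=5,j=4): S=82.7697, K−S=0.0000, hold=0.0000 ⇒ V=0.0000 continue | (k=5,j=5): S=95.1055, K−S=0.0000, hold=0.0000 ⇒ V=0.0000 continue  boundary S*=54.5591
step 4: (k=4,j=0): S=50.8979, K−S=11.8421, hold=11.3911 ⇒ V=11.8421 exercise | (k=4,j=1): S=58.4837, K−S=4.2563, hold=5.2178 ⇒ V=5.2178 continue | (k=4,j=2): S=67.2000, K−S=0.0000, hold=1.4747 ⇒ V=1.4747 continue | (k=4,j=3): S=77.2154, K−S=0.0000, hold=0.1938 ⇒ V=0.1938 continue | (k=4,j=4): S=88.7235, K−S=0.0000, hold=0.0000 ⇒ V=0.0000 continue  boundary S*=50.8979
step 3: (k=3,j=0): S=54.5591, K−S=8.1809, hold=8.2404 ⇒ V=8.2404 continue | (k=3,j=1): S=62.6905, K−S=0.0495, hold=3.1932 ⇒ V=3.1932 continue | (k=3,j=2): S=72.0338, K−S=0.0000, hold=0.7841 ⇒ V=0.7841 continue | (k=3,j=3): S=82.7697, K−S=0.0000, hold=0.0895 ⇒ V=0.0895 continue  boundary S*=-
step 2: (k=2,j=0): S=58.4837, K−S=4.2563, hold=5.5018 ⇒ V=5.5018 continue | (k=2,j=1): S=67.2000, K−S=0.0000, hold=1.8914 ⇒ V=1.8914 continue | (k=2,j=2): S=77.2154, K−S=0.0000, hold=0.4097 ⇒ V=0.4097 continue  boundary S*=-
step 1: (k=1,j=0): S=62.6905, K−S=0.0495, hold=3.5456 ⇒ V=3.5456 continue | (k=1,j=1): S=72.0338, K−S=0.0000, hold=1.0912 ⇒ V=1.0912 continue  boundary S*=-
step 0: (k=0,j=0): S=67.2000, K−S=0.0000, hold=2.2172 ⇒ V=2.2172 continue  boundary S*=-

price = 2.2172
boundary = - - - - 50.8979 54.5591 50.8979 54.5591
tree:
2.2172
3.5456 1.0912
5.5018 1.8914 0.4097
8.2404 3.1932 0.7841 0.0895
11.8421 5.2178 1.4747 0.1938 0.0000
15.2576 8.1809 2.7101 0.4196 0.0000 0.0000
18.4439 11.8421 4.8229 0.9083 0.0000 0.0000 0.0000
21.4164 15.2576 8.1809 1.9662 0.0000 0.0000 0.0000 0.0000
24.1894 18.4439 11.8421 4.2563 0.0000 0.0000 0.0000 0.0000 0.0000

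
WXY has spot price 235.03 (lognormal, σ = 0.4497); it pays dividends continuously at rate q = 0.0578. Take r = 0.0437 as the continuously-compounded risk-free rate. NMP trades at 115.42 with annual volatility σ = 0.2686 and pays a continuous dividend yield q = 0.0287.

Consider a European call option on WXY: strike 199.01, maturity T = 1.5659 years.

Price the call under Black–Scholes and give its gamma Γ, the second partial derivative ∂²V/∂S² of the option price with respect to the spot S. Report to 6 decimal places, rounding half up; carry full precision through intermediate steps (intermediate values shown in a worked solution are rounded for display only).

price = 60.206051
Γ = 0.002384

σ√T = 0.4497·√1.5659 = 0.562736
d₁ = (ln(S/K) + (r−q+σ²/2)T) / (σ√T) = (ln(235.03/199.01) + (0.0437−0.0578+0.4497²/2)·1.5659) / 0.562736 = (0.166358 + 0.136257) / 0.562736 = 0.537756
d₂ = d₁ − σ√T = 0.537756 − 0.562736 = -0.024980
e^{−rT} = 0.933859
e^{−qT} = 0.913466
N(d₁) = 0.704627,  N(d₂) = 0.490035
Call price V = S·e^{−qT}·N(d₁) − K·e^{−rT}·N(d₂) = 151.277807 − 91.071756 = 60.206051
φ(d₁) = (1/√(2π))·e^{−d₁²/2} = 0.345235
Γ = e^{−qT}·φ(d₁) / (S·σ·√T) = 0.002384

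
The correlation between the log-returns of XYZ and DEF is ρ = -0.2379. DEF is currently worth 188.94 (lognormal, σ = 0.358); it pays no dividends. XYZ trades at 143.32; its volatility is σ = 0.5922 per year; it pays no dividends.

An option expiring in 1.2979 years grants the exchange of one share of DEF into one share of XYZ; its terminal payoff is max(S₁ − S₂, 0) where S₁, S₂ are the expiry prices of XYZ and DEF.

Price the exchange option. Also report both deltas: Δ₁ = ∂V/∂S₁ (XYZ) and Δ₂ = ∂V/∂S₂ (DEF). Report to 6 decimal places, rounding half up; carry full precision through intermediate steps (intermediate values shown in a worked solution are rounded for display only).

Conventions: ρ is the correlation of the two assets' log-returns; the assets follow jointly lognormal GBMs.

exchange price = 35.540221
Δ1 = 0.545831
Δ2 = -0.225935

σ_eff = √(σ₁² + σ₂² − 2ρσ₁σ₂) = √(0.5922² + 0.358² − 2·-0.2379·0.5922·0.358) = 0.761405
d₁ = (ln(S₁/S₂) + (q₂ − q₁ + σ_eff²/2)T) / (σ_eff√T) = (ln(143.32/188.94) + (0.0 − 0.0 + 0.289869)·1.2979) / 0.867434 = 0.115134
d₂ = d₁ − σ_eff√T = 0.115134 − 0.867434 = -0.752300
N(d₁) = 0.545831,  N(d₂) = 0.225935
V = S₁·e^{−q₁T}·N(d₁) − S₂·e^{−q₂T}·N(d₂) = 78.228449 − 42.688228 = 35.540221
Key observation: r never enters — measured in units of DEF, the claim is a call on S₁/S₂ struck at 1, so only the dividend yields and σ_eff matter.
Δ₁ = e^{−q₁T}·N(d₁) = 0.545831;  Δ₂ = −e^{−q₂T}·N(d₂) = -0.225935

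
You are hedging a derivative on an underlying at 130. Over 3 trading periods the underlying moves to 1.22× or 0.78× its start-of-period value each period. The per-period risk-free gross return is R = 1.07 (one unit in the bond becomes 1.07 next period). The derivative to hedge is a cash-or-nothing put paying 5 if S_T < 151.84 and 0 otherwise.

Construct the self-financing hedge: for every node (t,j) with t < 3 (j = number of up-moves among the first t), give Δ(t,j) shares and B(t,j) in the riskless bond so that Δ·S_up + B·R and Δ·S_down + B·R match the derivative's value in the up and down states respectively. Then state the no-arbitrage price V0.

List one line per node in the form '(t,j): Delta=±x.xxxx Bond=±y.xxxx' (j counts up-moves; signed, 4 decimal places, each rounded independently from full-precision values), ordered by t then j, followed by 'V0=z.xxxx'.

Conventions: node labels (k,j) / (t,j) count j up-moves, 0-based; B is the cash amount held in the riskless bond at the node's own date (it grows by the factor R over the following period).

(0,0): Delta=-0.0332 Bond=7.2245
(1,0): Delta=0.0000 Bond=4.3672
(1,1): Delta=-0.0441 Bond=9.4698
(2,0): Delta=0.0000 Bond=4.6729
(2,1): Delta=0.0000 Bond=4.6729
(2,2): Delta=-0.0587 Bond=12.9567
V0=2.9129

No-arbitrage ⇒ martingale measure with p* = (R−d)/(u−d) = 0.6591.
Expiry values: V(3,0)=5.0000, V(3,1)=5.0000, V(3,2)=5.0000, V(3,3)=0.0000
(2,0): S=79.0920. Δ = (V_up−V_dn)/(S_up−S_dn) = (5.0000−5.0000)/(96.4922−61.6918) = 0.0000. V = [p*·5.0000 + (1−p*)·5.0000]/1.07 = 4.6729. B = V − Δ·S = 4.6729.
(2,1): S=123.7080. Δ = (V_up−V_dn)/(S_up−S_dn) = (5.0000−5.0000)/(150.9238−96.4922) = 0.0000. V = [p*·5.0000 + (1−p*)·5.0000]/1.07 = 4.6729. B = V − Δ·S = 4.6729.
(2,2): S=193.4920. Δ = (V_up−V_dn)/(S_up−S_dn) = (0.0000−5.0000)/(236.0602−150.9238) = -0.0587. V = [p*·0.0000 + (1−p*)·5.0000]/1.07 = 1.5930. B = V − Δ·S = 12.9567.
(1,0): S=101.4000. Δ = (V_up−V_dn)/(S_up−S_dn) = (4.6729−4.6729)/(123.7080−79.0920) = 0.0000. V = [p*·4.6729 + (1−p*)·4.6729]/1.07 = 4.3672. B = V − Δ·S = 4.3672.
(1,1): S=158.6000. Δ = (V_up−V_dn)/(S_up−S_dn) = (1.5930−4.6729)/(193.4920−123.7080) = -0.0441. V = [p*·1.5930 + (1−p*)·4.6729]/1.07 = 2.4701. B = V − Δ·S = 9.4698.
(0,0): S=130.0000. Δ = (V_up−V_dn)/(S_up−S_dn) = (2.4701−4.3672)/(158.6000−101.4000) = -0.0332. V = [p*·2.4701 + (1−p*)·4.3672]/1.07 = 2.9129. B = V − Δ·S = 7.2245.
As a check, the time-0 holding Δ(0,0)·S0 + B(0,0) comes to 2.9129 — exactly V0.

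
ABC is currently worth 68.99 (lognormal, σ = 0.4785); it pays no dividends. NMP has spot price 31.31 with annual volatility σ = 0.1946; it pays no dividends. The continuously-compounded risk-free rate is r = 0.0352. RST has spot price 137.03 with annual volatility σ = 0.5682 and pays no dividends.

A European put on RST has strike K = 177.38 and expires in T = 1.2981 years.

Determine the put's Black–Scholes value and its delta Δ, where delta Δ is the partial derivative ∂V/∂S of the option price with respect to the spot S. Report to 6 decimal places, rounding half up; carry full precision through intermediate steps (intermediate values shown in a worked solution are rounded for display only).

σ√T = 0.5682·√1.2981 = 0.647374
d₁ = (ln(S/K) + (r+σ²/2)T) / (σ√T) = (ln(137.03/177.38) + (0.0352+0.5682²/2)·1.2981) / 0.647374 = (-0.258094 + 0.255240) / 0.647374 = -0.004410
d₂ = d₁ − σ√T = -0.004410 − 0.647374 = -0.651784
e^{−rT} = 0.955335
N(−d₁) = 0.501759,  N(−d₂) = 0.742730
Put price V = K·e^{−rT}·N(−d₂) − S·N(−d₁) = 125.860992 − 68.756065 = 57.104928
Δ = −N(−d₁) = -0.501759

price = 57.104928
Δ = -0.501759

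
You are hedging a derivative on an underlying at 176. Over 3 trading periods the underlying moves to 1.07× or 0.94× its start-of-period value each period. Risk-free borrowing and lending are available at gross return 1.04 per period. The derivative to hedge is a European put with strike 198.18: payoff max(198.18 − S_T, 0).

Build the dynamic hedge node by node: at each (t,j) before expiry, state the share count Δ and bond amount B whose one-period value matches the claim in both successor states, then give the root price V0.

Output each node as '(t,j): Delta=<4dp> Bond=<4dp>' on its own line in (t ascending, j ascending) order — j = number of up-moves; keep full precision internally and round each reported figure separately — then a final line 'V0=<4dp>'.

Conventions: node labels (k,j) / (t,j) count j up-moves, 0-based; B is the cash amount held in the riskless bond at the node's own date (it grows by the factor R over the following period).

Arbitrage-free pricing uses the up-move probability p* = (R−d)/(u−d) = 0.7692, discounting each step at R = 1.04.
Terminal payoffs: V(3,0)=51.9972, V(3,1)=31.7804, V(3,2)=8.7677, V(3,3)=0.0000
(2,0): S=155.5136. Δ = (V_up−V_dn)/(S_up−S_dn) = (31.7804−51.9972)/(166.3996−146.1828) = -1.0000. V = [p*·31.7804 + (1−p*)·51.9972]/1.04 = 35.0441. B = V − Δ·S = 190.5577.
(2,1): S=177.0208. Δ = (V_up−V_dn)/(S_up−S_dn) = (8.7677−31.7804)/(189.4123−166.3996) = -1.0000. V = [p*·8.7677 + (1−p*)·31.7804]/1.04 = 13.5369. B = V − Δ·S = 190.5577.
(2,2): S=201.5024. Δ = (V_up−V_dn)/(S_up−S_dn) = (0.0000−8.7677)/(215.6076−189.4123) = -0.3347. V = [p*·0.0000 + (1−p*)·8.7677]/1.04 = 1.9455. B = V − Δ·S = 69.3897.
(1,0): S=165.4400. Δ = (V_up−V_dn)/(S_up−S_dn) = (13.5369−35.0441)/(177.0208−155.5136) = -1.0000. V = [p*·13.5369 + (1−p*)·35.0441]/1.04 = 17.7886. B = V − Δ·S = 183.2286.
(1,1): S=188.3200. Δ = (V_up−V_dn)/(S_up−S_dn) = (1.9455−13.5369)/(201.5024−177.0208) = -0.4735. V = [p*·1.9455 + (1−p*)·13.5369]/1.04 = 4.4427. B = V − Δ·S = 93.6072.
(0,0): S=176.0000. Δ = (V_up−V_dn)/(S_up−S_dn) = (4.4427−17.7886)/(188.3200−165.4400) = -0.5833. V = [p*·4.4427 + (1−p*)·17.7886]/1.04 = 7.2332. B = V − Δ·S = 109.8934.
As a check, the time-0 holding Δ(0,0)·S0 + B(0,0) comes to 7.2332 — exactly V0.

(0,0): Delta=-0.5833 Bond=109.8934
(1,0): Delta=-1.0000 Bond=183.2286
(1,1): Delta=-0.4735 Bond=93.6072
(2,0): Delta=-1.0000 Bond=190.5577
(2,1): Delta=-1.0000 Bond=190.5577
(2,2): Delta=-0.3347 Bond=69.3897
V0=7.2332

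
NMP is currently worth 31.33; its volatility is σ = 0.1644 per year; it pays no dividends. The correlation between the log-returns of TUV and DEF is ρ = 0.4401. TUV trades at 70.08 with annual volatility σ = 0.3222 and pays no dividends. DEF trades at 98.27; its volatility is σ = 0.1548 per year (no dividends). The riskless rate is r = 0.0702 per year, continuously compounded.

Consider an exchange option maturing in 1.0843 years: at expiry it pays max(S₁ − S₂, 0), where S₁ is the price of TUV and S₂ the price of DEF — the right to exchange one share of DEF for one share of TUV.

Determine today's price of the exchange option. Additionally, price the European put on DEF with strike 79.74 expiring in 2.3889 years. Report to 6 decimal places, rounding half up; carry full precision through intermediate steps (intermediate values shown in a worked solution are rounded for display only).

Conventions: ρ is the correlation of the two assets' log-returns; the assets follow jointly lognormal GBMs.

σ_eff = √(σ₁² + σ₂² − 2ρσ₁σ₂) = √(0.3222² + 0.1548² − 2·0.4401·0.3222·0.1548) = 0.289611
d₁ = (ln(S₁/S₂) + (q₂ − q₁ + σ_eff²/2)T) / (σ_eff√T) = (ln(70.08/98.27) + (0.0 − 0.0 + 0.041937)·1.0843) / 0.301571 = -0.970281
d₂ = d₁ − σ_eff√T = -0.970281 − 0.301571 = -1.271852
N(d₁) = 0.165953,  N(d₂) = 0.101713
V = S₁·e^{−q₁T}·N(d₁) − S₂·e^{−q₂T}·N(d₂) = 11.630001 − 9.995319 = 1.634682
[vanilla: DEF put K=79.74]
σ√T = 0.1548·√2.3889 = 0.239260
d₁ = (ln(S/K) + (r+σ²/2)T) / (σ√T) = (ln(98.27/79.74) + (0.0702+0.1548²/2)·2.3889) / 0.239260 = (0.208947 + 0.196323) / 0.239260 = 1.693852
d₂ = d₁ − σ√T = 1.693852 − 0.239260 = 1.454592
e^{−rT} = 0.845607
N(−d₁) = 0.045147,  N(−d₂) = 0.072891
price = K·e^{−rT}·N(−d₂) − S·N(−d₁) = 4.914952 − 4.436567 = 0.478385

exchange price = 1.634682
price(DEF put K=79.74) = 0.478385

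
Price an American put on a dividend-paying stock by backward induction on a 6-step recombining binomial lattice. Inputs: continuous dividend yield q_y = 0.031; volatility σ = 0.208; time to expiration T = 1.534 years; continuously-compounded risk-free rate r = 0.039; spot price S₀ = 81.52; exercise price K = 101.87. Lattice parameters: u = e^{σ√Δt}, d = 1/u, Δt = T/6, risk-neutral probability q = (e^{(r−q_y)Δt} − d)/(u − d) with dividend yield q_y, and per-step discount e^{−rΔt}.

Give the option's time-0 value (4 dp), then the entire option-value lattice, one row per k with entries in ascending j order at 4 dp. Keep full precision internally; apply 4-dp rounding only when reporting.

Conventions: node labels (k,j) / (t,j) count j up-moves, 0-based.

Δt=0.25567  u=1.11090  d=0.90017  q=0.48345  discount=0.99008
step 6 (expiry): payoffs max(K−S,0) = 58.4979 48.3444 35.8139 20.3500 1.2660 0.0000 0.0000
k=5: (k=5,j=0): S=48.1821, K−S=53.6879, hold=53.0575 ⇒ V=53.6879 exercise | (k=5,j=1): S=59.4617, K−S=42.4083, hold=41.8670 ⇒ V=42.4083 exercise | (k=5,j=2): S=73.3818, K−S=28.4882, hold=28.0568 ⇒ V=28.4882 exercise | (k=5,j=3): S=90.5607, K−S=11.3093, hold=11.0135 ⇒ V=11.3093 exercise | (k=5,j=4): S=111.7612, K−S=0.0000, hold=0.6474 ⇒ V=0.6474 continue | (k=5,j=5): S=137.9248, K−S=0.0000, hold=0.0000 ⇒ V=0.0000 continue
k=4: (k=4,j=0): S=53.5256, K−S=48.3444, hold=47.7562 ⇒ V=48.3444 exercise | (k=4,j=1): S=66.0561, K−S=35.8139, hold=35.3247 ⇒ V=35.8139 exercise | (k=4,j=2): S=81.5200, K−S=20.3500, hold=19.9828 ⇒ V=20.3500 exercise | (k=4,j=3): S=100.6040, K−S=1.2660, hold=6.0938 ⇒ V=6.0938 continue | (k=4,j=4): S=124.1557, K−S=0.0000, hold=0.3311 ⇒ V=0.3311 continue
k=3: (k=3,j=0): S=59.4617, K−S=42.4083, hold=41.8670 ⇒ V=42.4083 exercise | (k=3,j=1): S=73.3818, K−S=28.4882, hold=28.0568 ⇒ V=28.4882 exercise | (k=3,j=2): S=90.5607, K−S=11.3093, hold=13.3244 ⇒ V=13.3244 continue | (k=3,j=3): S=111.7612, K−S=0.0000, hold=3.2750 ⇒ V=3.2750 continue
k=2: (k=2,j=0): S=66.0561, K−S=35.8139, hold=35.3247 ⇒ V=35.8139 exercise | (k=2,j=1): S=81.5200, K−S=20.3500, hold=20.9474 ⇒ V=20.9474 continue | (k=2,j=2): S=100.6040, K−S=1.2660, hold=8.3820 ⇒ V=8.3820 continue
k=1: (k=1,j=0): S=73.3818, K−S=28.4882, hold=28.3427 ⇒ V=28.4882 exercise | (k=1,j=1): S=90.5607, K−S=11.3093, hold=14.7251 ⇒ V=14.7251 continue
k=0: (k=0,j=0): S=81.5200, K−S=20.3500, hold=21.6178 ⇒ V=21.6178 continue

price = 21.6178
tree:
21.6178
28.4882 14.7251
35.8139 20.9474 8.3820
42.4083 28.4882 13.3244 3.2750
48.3444 35.8139 20.3500 6.0938 0.3311
53.6879 42.4083 28.4882 11.3093 0.6474 0.0000
58.4979 48.3444 35.8139 20.3500 1.2660 0.0000 0.0000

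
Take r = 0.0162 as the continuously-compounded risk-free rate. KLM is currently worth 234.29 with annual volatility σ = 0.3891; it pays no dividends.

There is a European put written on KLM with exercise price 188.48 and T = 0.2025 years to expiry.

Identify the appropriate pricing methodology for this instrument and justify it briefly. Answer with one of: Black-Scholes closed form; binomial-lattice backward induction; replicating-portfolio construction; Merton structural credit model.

framework: Black-Scholes closed form

Key observation: a European-exercise option on KLM struck at 188.48 — a GBM underlying with constant parameters — admits an analytic price: the data contain no early exercise, no discrete tree, no debt structure.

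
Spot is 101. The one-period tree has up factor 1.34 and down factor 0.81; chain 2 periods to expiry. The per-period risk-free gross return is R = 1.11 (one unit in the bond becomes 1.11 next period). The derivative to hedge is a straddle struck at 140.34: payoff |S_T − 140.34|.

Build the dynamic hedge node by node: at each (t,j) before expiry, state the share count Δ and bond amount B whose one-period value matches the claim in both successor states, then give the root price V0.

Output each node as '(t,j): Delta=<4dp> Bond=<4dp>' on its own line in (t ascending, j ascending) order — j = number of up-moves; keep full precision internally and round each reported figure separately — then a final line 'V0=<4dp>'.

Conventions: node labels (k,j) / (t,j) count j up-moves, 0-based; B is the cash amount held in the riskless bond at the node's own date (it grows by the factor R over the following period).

No-arbitrage ⇒ martingale measure with p* = (R−d)/(u−d) = 0.5660.
At maturity the claim pays: V(2,0)=74.0739, V(2,1)=30.7146, V(2,2)=41.0156
Node (1,0) S=81.8100: V=(p*·30.7146+(1−p*)·74.0739)/1.11=44.6224; Δ=(30.7146−74.0739)/(109.6254−66.2661)=-1.0000; B=V−Δ·S=126.4324
Node (1,1) S=135.3400: V=(p*·41.0156+(1−p*)·30.7146)/1.11=32.9237; Δ=(41.0156−30.7146)/(181.3556−109.6254)=0.1436; B=V−Δ·S=13.4879
Node (0,0) S=101.0000: V=(p*·32.9237+(1−p*)·44.6224)/1.11=34.2347; Δ=(32.9237−44.6224)/(135.3400−81.8100)=-0.2185; B=V−Δ·S=56.3077
Verification: the root portfolio costs Δ(0,0)·S0 + B(0,0) = 34.2347, matching V0.

(0,0): Delta=-0.2185 Bond=56.3077
(1,0): Delta=-1.0000 Bond=126.4324
(1,1): Delta=0.1436 Bond=13.4879
V0=34.2347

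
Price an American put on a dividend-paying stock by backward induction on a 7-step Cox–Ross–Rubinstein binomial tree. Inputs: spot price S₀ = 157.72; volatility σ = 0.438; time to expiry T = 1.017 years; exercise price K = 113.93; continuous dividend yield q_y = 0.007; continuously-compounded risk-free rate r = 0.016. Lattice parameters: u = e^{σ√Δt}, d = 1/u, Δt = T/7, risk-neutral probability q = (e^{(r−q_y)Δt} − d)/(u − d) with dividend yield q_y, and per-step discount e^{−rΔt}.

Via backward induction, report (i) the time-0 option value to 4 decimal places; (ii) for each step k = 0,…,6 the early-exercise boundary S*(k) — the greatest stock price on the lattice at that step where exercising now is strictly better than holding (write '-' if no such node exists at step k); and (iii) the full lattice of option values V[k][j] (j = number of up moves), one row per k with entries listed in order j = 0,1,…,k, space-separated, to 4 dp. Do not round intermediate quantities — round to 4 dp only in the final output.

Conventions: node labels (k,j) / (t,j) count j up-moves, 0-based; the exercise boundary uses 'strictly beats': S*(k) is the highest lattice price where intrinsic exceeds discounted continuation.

price = 8.0099
boundary = - - - - - 68.4479 80.8845
tree:
8.0099
12.0511 3.3492
17.6989 5.5417 0.8155
25.2336 9.0229 1.5201 0.0000
34.6708 14.3826 2.8334 0.0000 0.0000
45.4821 22.2686 5.2813 0.0000 0.0000 0.0000
56.0065 33.0455 9.8442 0.0000 0.0000 0.0000 0.0000
64.9127 45.4821 18.3492 0.0000 0.0000 0.0000 0.0000 0.0000

Δt=0.14529, u=1.18169, d=0.84624, q=0.46226, disc=e^(-rΔt)=0.99768
k=7 terminal: V=max(K-S,0) → 64.9127 45.4821 18.3492 0.0000 0.0000 0.0000 0.0000 0.0000
k=6: j=0 S=57.9235 intr=56.0065 cont=55.8008 V=56.0065[EX]; j=1 S=80.8845 intr=33.0455 cont=32.8632 V=33.0455[EX]; j=2 S=112.9474 intr=0.9826 cont=9.8442 V=9.8442[hold]; j=3 S=157.7200 intr=0.0000 cont=0.0000 V=0.0000[hold]; j=4 S=220.2406 intr=0.0000 cont=0.0000 V=0.0000[hold]; j=5 S=307.5446 intr=0.0000 cont=0.0000 V=0.0000[hold]; j=6 S=429.4560 intr=0.0000 cont=0.0000 V=0.0000[hold]  S*(6)=80.8845
k=5: j=0 S=68.4479 intr=45.4821 cont=45.2871 V=45.4821[EX]; j=1 S=95.5808 intr=18.3492 cont=22.2686 V=22.2686[hold]; j=2 S=133.4693 intr=0.0000 cont=5.2813 V=5.2813[hold]; j=3 S=186.3769 intr=0.0000 cont=0.0000 V=0.0000[hold]; j=4 S=260.2572 intr=0.0000 cont=0.0000 V=0.0000[hold]; j=5 S=363.4238 intr=0.0000 cont=0.0000 V=0.0000[hold]  S*(5)=68.4479
k=4: j=0 S=80.8845 intr=33.0455 cont=34.6708 V=34.6708[hold]; j=1 S=112.9474 intr=0.9826 cont=14.3826 V=14.3826[hold]; j=2 S=157.7200 intr=0.0000 cont=2.8334 V=2.8334[hold]; j=3 S=220.2406 intr=0.0000 cont=0.0000 V=0.0000[hold]; j=4 S=307.5446 intr=0.0000 cont=0.0000 V=0.0000[hold]  S*(4)=-
k=3: j=0 S=95.5808 intr=18.3492 cont=25.2336 V=25.2336[hold]; j=1 S=133.4693 intr=0.0000 cont=9.0229 V=9.0229[hold]; j=2 S=186.3769 intr=0.0000 cont=1.5201 V=1.5201[hold]; j=3 S=260.2572 intr=0.0000 cont=0.0000 V=0.0000[hold]  S*(3)=-
k=2: j=0 S=112.9474 intr=0.9826 cont=17.6989 V=17.6989[hold]; j=1 S=157.7200 intr=0.0000 cont=5.5417 V=5.5417[hold]; j=2 S=220.2406 intr=0.0000 cont=0.8155 V=0.8155[hold]  S*(2)=-
k=1: j=0 S=133.4693 intr=0.0000 cont=12.0511 V=12.0511[hold]; j=1 S=186.3769 intr=0.0000 cont=3.3492 V=3.3492[hold]  S*(1)=-
k=0: j=0 S=157.7200 intr=0.0000 cont=8.0099 V=8.0099[hold]  S*(0)=-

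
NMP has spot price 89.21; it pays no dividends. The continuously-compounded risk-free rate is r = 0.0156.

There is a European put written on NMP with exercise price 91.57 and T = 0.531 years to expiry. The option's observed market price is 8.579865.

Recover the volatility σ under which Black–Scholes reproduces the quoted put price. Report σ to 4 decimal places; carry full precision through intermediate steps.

sigma = 0.2968

At σ = 0.2968 the Black–Scholes value reproduces the quote:
σ√T = 0.2968·√0.531 = 0.216277
d₁ = (ln(S/K) + (r+σ²/2)T) / (σ√T) = (ln(89.21/91.57) + (0.0156+0.2968²/2)·0.531) / 0.216277 = (-0.026111 + 0.031672) / 0.216277 = 0.025712
d₂ = d₁ − σ√T = 0.025712 − 0.216277 = -0.190565
e^{−rT} = 0.991751
N(−d₁) = 0.489743,  N(−d₂) = 0.575567
V = K·e^{−rT}·N(−d₂) − S·N(−d₁) = 52.269874 − 43.690009 = 8.579865 (the observed quote) — the price is monotone increasing in volatility, hence this σ is the only solution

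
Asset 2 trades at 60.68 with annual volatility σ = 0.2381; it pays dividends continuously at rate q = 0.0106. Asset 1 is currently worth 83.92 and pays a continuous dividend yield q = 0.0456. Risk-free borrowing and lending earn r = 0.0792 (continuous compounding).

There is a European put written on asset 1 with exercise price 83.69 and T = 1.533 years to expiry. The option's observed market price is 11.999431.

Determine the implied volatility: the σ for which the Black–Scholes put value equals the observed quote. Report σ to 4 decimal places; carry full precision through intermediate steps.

At σ = 0.3746 the Black–Scholes value reproduces the quote:
σ√T = 0.3746·√1.533 = 0.463809
d₁ = (ln(S/K) + (r−q+σ²/2)T) / (σ√T) = (ln(83.92/83.69) + (0.0792−0.0456+0.3746²/2)·1.533) / 0.463809 = (0.002744 + 0.159068) / 0.463809 = 0.348878
d₂ = d₁ − σ√T = 0.348878 − 0.463809 = -0.114931
e^{−rT} = 0.885668
e^{−qT} = 0.932483
N(−d₁) = 0.363591,  N(−d₂) = 0.545750
V = K·e^{−rT}·N(−d₂) − S·e^{−qT}·N(−d₁) = 40.451824 − 28.452393 = 11.999431 (the quoted price), and the Black–Scholes price is strictly increasing in σ, so σ is unique

sigma = 0.3746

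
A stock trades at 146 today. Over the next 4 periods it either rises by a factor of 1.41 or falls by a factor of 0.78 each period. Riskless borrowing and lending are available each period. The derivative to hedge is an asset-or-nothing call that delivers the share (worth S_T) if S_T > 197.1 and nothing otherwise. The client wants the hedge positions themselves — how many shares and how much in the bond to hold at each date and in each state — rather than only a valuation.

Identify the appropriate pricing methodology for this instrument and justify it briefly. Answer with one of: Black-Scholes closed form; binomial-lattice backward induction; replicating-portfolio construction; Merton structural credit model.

Key observation: what is demanded is not a single number but the (Δ, B) position at each node of the 1.41/0.78 tree starting at 146; constructing those positions is the replicating-portfolio method.

framework: replicating-portfolio construction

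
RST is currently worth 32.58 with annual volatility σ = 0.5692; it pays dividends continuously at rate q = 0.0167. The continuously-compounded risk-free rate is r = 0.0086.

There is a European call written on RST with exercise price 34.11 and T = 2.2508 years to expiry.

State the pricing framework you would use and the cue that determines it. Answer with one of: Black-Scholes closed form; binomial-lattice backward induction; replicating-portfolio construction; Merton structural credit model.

Key observation: the instrument is a plain European call (strike 34.11) on a lognormal asset; the exact continuous-time formula applies directly.

framework: Black-Scholes closed form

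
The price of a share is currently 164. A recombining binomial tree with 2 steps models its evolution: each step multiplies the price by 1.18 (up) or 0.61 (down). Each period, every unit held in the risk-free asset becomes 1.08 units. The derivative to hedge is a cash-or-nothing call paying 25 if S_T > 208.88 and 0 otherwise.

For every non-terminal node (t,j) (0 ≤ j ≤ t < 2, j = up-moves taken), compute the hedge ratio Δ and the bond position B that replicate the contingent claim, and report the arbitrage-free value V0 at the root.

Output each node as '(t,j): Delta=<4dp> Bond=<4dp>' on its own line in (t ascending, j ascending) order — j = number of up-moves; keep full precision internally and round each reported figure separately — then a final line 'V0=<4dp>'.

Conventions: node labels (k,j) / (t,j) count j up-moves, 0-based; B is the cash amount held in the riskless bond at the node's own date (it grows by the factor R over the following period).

(0,0): Delta=0.2042 Bond=-18.9134
(1,0): Delta=0.0000 Bond=0.0000
(1,1): Delta=0.2266 Bond=-24.7726
V0=14.5726

Arbitrage-free pricing uses the up-move probability p* = (R−d)/(u−d) = 0.8246, discounting each step at R = 1.08.
At maturity the claim pays: V(2,0)=0.0000, V(2,1)=0.0000, V(2,2)=25.0000
(1,0): S=100.0400. Δ = (V_up−V_dn)/(S_up−S_dn) = (0.0000−0.0000)/(118.0472−61.0244) = 0.0000. V = [p*·0.0000 + (1−p*)·0.0000]/1.08 = 0.0000. B = V − Δ·S = 0.0000.
(1,1): S=193.5200. Δ = (V_up−V_dn)/(S_up−S_dn) = (25.0000−0.0000)/(228.3536−118.0472) = 0.2266. V = [p*·25.0000 + (1−p*)·0.0000]/1.08 = 19.0871. B = V − Δ·S = -24.7726.
(0,0): S=164.0000. Δ = (V_up−V_dn)/(S_up−S_dn) = (19.0871−0.0000)/(193.5200−100.0400) = 0.2042. V = [p*·19.0871 + (1−p*)·0.0000]/1.08 = 14.5726. B = V − Δ·S = -18.9134.
As a check, the time-0 holding Δ(0,0)·S0 + B(0,0) comes to 14.5726 — exactly V0.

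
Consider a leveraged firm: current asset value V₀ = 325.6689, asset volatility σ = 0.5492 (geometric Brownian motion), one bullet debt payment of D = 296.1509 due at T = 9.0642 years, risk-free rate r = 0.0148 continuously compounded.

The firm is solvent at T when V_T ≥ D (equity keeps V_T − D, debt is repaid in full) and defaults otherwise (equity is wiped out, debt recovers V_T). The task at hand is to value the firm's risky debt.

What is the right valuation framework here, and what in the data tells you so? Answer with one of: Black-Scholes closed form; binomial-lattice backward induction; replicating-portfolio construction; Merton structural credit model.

framework: Merton structural credit model

Key observation: assets follow a GBM and default happens iff V_T < 296.1509; valuing claims on that split (equity as a call, risky debt as the residual) is the structural model's definition.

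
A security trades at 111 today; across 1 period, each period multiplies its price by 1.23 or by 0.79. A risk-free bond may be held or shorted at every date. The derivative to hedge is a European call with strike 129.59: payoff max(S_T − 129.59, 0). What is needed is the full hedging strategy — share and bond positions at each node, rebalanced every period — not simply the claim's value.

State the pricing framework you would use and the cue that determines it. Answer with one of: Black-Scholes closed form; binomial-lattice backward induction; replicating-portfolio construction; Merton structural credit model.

Key observation: the mandate to exhibit the hedge at every date and state singles out the replicating-portfolio construction on the 1-period tree with factors 1.23 and 0.79 from 111.

framework: replicating-portfolio construction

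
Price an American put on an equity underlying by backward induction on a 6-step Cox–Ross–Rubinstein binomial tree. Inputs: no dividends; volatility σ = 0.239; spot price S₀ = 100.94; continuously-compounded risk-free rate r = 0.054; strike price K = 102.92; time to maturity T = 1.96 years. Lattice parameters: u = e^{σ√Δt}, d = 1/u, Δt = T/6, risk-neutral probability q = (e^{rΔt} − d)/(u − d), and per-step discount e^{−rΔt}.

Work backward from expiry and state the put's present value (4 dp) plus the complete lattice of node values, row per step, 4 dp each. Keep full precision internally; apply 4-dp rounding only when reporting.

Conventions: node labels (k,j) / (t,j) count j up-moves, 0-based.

price = 10.4439
tree:
10.4439
16.8272 5.1524
26.1106 9.1867 1.7597
35.9177 15.8586 3.5980 0.1939
44.4726 26.1106 7.3295 0.4207 0.0000
51.9352 35.9177 14.8681 0.9127 0.0000 0.0000
58.4450 44.4726 26.1106 1.9800 0.0000 0.0000 0.0000

Δt=0.32667  u=1.14637  d=0.87232  q=0.53084  discount=0.98251
step 6 (expiry): payoffs max(K−S,0) = 58.4450 44.4726 26.1106 1.9800 0.0000 0.0000 0.0000
k=5: (k=5,j=0): S=50.9848, K−S=51.9352, hold=50.1356 ⇒ V=51.9352 exercise | (k=5,j=1): S=67.0023, K−S=35.9177, hold=34.1181 ⇒ V=35.9177 exercise | (k=5,j=2): S=88.0519, K−S=14.8681, hold=13.0685 ⇒ V=14.8681 exercise | (k=5,j=3): S=115.7145, K−S=0.0000, hold=0.9127 ⇒ V=0.9127 continue | (k=5,j=4): S=152.0677, K−S=0.0000, hold=0.0000 ⇒ V=0.0000 continue | (k=5,j=5): S=199.8417, K−S=0.0000, hold=0.0000 ⇒ V=0.0000 continue
k=4: (k=4,j=0): S=58.4474, K−S=44.4726, hold=42.6730 ⇒ V=44.4726 exercise | (k=4,j=1): S=76.8094, K−S=26.1106, hold=24.3110 ⇒ V=26.1106 exercise | (k=4,j=2): S=100.9400, K−S=1.9800, hold=7.3295 ⇒ V=7.3295 continue | (k=4,j=3): S=132.6516, K−S=0.0000, hold=0.4207 ⇒ V=0.4207 continue | (k=4,j=4): S=174.3258, K−S=0.0000, hold=0.0000 ⇒ V=0.0000 continue
k=3: (k=3,j=0): S=67.0023, K−S=35.9177, hold=34.1181 ⇒ V=35.9177 exercise | (k=3,j=1): S=88.0519, K−S=14.8681, hold=15.8586 ⇒ V=15.8586 continue | (k=3,j=2): S=115.7145, K−S=0.0000, hold=3.5980 ⇒ V=3.5980 continue | (k=3,j=3): S=152.0677, K−S=0.0000, hold=0.1939 ⇒ V=0.1939 continue
k=2: (k=2,j=0): S=76.8094, K−S=26.1106, hold=24.8277 ⇒ V=26.1106 exercise | (k=2,j=1): S=100.9400, K−S=1.9800, hold=9.1867 ⇒ V=9.1867 continue | (k=2,j=2): S=132.6516, K−S=0.0000, hold=1.7597 ⇒ V=1.7597 continue
k=1: (k=1,j=0): S=88.0519, K−S=14.8681, hold=16.8272 ⇒ V=16.8272 continue | (k=1,j=1): S=115.7145, K−S=0.0000, hold=5.1524 ⇒ V=5.1524 continue
k=0: (k=0,j=0): S=100.9400, K−S=1.9800, hold=10.4439 ⇒ V=10.4439 continue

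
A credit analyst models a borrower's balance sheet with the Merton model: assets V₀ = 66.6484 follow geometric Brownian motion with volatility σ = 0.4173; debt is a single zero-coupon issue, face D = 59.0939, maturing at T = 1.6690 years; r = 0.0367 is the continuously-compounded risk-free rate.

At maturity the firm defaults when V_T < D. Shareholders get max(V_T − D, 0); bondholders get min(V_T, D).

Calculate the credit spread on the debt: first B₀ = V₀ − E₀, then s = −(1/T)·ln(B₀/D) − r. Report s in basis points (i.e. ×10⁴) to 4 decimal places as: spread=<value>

spread=951.7664

With assets at 66.6484 and a single debt payment of 59.0939 at 1.6690 years:
d₁ = [ln(V₀/D) + (r + σ²/2)T] / (σ√T)
   = [ln(66.6484/59.0939) + (0.0367 + 0.5·0.4173²)·1.6690] / (0.4173·√1.6690)
   = [0.120303 + 0.206572] / 0.539109 = 0.606324
d₂ = d₁ − σ√T = 0.606324 − 0.539109 = 0.067215
N(d₁) = 0.727850,  N(d₂) = 0.526795,  e^(−rT) = 0.940586
E₀ = V₀·N(d₁) − D·e^(−rT)·N(d₂)
   = 66.6484·0.727850 − 59.0939·0.940586·0.526795 = 19.229277
B₀ = V₀ − E₀ = 66.6484 − 19.229277 = 47.419123
spread = −(1/T)·ln(B₀/D) − r = −(1/1.6690)·ln(47.419123/59.0939) − 0.0367 = 0.09517664
in basis points: 0.09517664 × 10⁴ = 951.7664 bp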